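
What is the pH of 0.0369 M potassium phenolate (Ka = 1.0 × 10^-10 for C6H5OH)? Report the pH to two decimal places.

C6H5O- is the conjugate base of the weak acid C6H5OH.
Kb = Kw/Ka = 1.0×10^-14 / 1.0 × 10^-10 = 1.00 × 10^-4
From the ICE table, Kb = [OH-]²/(0.0369 − [OH-]) = 1.00 × 10^-4.
Here C₀/Kb ≈ 369, so the small-[OH-] approximation fails. Use the quadratic:
[OH-] = (−Kb + √(Kb² + 4·Kb·C₀))/2 = 1.87 × 10^-3 M
pOH = 2.73, so pH = 14.00 − pOH = 11.27

pH = 11.27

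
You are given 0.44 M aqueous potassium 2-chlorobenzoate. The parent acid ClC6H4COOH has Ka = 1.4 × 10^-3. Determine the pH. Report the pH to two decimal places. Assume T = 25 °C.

pH = 8.25

ClC6H4COO- is the conjugate base of the weak acid ClC6H4COOH.
Kb = Kw/Ka = 1.0×10^-14 / 1.4 × 10^-3 = 7.14 × 10^-12
From the ICE table, Kb = [OH-]²/(0.44 − [OH-]) = 7.14 × 10^-12.
Assume [OH-] ≪ 0.44: [OH-] ≈ √(7.14 × 10^-12 × 0.44) = 1.77 × 10^-6 M
pOH = −log(1.77 × 10^-6) = 5.75; pH = 14.00 − 5.75 = 8.25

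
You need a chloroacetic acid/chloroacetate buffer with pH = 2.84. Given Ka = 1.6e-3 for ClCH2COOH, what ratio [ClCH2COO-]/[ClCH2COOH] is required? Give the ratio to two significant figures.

ratio = 1.1

pKa = -log(1.6 × 10^-3) = 2.796
pH = pKa + log(r) ⇒ log(r) = 2.84 − 2.796 = +0.044
r = [ClCH2COO-]/[ClCH2COOH] = 10^(+0.044) = 1.11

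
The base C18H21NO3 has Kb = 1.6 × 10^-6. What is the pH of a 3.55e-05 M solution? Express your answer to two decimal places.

C18H21NO3 + H2O ⇌ C18H22NO3+ + OH-
Let x = [OH-] at equilibrium. Kb = x²/(3.55e-05 − x).
The 5% rule fails; solving x² + Kb·x − Kb·C₀ = 0 exactly:
x = (−Kb + √(Kb² + 4·Kb·C₀))/2 = 6.78 × 10^-6 M
pOH = −log(6.78 × 10^-6) = 5.17; pH = 14.00 − 5.17 = 8.83

pH = 8.83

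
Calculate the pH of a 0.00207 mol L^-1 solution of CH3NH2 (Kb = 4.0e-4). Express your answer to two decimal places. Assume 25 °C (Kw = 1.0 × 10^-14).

pH = 10.86

CH3NH2 + H2O ⇌ CH3NH3+ + OH-
Kb = [OH-]²/(0.00207 − [OH-]) = 4.0 × 10^-4
The 5% rule fails; solving [OH-]² + Kb·[OH-] − Kb·C₀ = 0 exactly:
[OH-] = (−Kb + √(Kb² + 4·Kb·C₀))/2 = 7.32 × 10^-4 M
pOH = 3.14, so pH = 14.00 − pOH = 10.86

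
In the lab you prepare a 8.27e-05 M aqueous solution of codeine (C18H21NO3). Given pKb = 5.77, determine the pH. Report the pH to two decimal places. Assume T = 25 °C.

pH = 9.04

C18H21NO3 + H2O ⇌ C18H22NO3+ + OH-
Kb = 10^(−5.77) = 1.70 × 10^-6
From the ICE table, Kb = [OH-]²/(8.27e-05 − [OH-]) = 1.70 × 10^-6.
[OH-] is not negligible relative to C₀; solve [OH-]² + 1.7e-06·[OH-] − 1.41e-10 = 0.
[OH-] = (−Kb + √(Kb² + 4·Kb·C₀))/2 = 1.10 × 10^-5 M
pOH = −log(1.10 × 10^-5) = 4.96; pH = 14.00 − 4.96 = 9.04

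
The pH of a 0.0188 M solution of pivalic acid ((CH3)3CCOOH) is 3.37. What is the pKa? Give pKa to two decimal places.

pKa = 5.00

[H+] = 10^(-3.37) = 4.27 × 10^-4 M
At equilibrium [HA] = 0.0188 − 4.27 × 10^-4 = 1.84 × 10^-2 M
Ka = [H+][A-]/[HA] = (4.27 × 10^-4)² / 1.84 × 10^-2 = 9.91 × 10^-6
pKa = -log(9.91 × 10^-6) = 5.00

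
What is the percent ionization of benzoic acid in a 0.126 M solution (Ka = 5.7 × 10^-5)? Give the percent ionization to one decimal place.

2.1%

C6H5COOH ⇌ C6H5COO- + H+; let x = [H+] at equilibrium.
x ≈ √(Ka·C₀) = √(5.7 × 10^-5 × 0.126) = 2.68 × 10^-3 M
% ionization = x/C₀ × 100% = 2.68 × 10^-3/0.126 × 100% = 2.1%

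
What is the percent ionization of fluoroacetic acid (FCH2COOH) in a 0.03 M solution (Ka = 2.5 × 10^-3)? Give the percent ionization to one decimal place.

25.0%

FCH2COOH ⇌ FCH2COO- + H+; let x = [H+] at equilibrium.
Ka = x²/(C₀ − x); solving the quadratic gives x = 7.50 × 10^-3 M.
% ionization = x/C₀ × 100% = 7.50 × 10^-3/0.03 × 100% = 25.0%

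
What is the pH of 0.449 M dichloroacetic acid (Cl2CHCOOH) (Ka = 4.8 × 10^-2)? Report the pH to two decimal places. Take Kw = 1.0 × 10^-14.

Cl2CHCOOH ⇌ Cl2CHCOO- + H+
Ka = [H+]²/(0.449 − [H+]) = 4.8 × 10^-2
The 5% rule fails; solving [H+]² + Ka·[H+] − Ka·C₀ = 0 exactly:
[H+] = [−0.048 + √(0.048² + 0.0862)]/2 = 1.25 × 10^-1 M
pH = −log[H+] = −log(1.25 × 10^-1) = 0.90

pH = 0.90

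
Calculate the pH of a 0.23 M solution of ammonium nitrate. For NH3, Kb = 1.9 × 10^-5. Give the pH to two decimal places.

pH = 4.96

NH4+ is the conjugate acid of the weak base NH3.
Ka = Kw/Kb = 1.0×10^-14 / 1.9 × 10^-5 = 5.26 × 10^-10
Let x = [H+] at equilibrium. Ka = x²/(0.23 − x).
Since Ka ≪ C₀, x ≈ √(Ka·C₀) = 1.10 × 10^-5 M.
Check: 0.0048% ionized — well under 5%, approximation valid.
pH = −log[H+] = −log(1.10 × 10^-5) = 4.96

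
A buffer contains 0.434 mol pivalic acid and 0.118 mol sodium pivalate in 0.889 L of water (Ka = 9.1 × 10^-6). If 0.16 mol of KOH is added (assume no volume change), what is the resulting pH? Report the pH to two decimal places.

OH- converts (CH3)3CCOOH to (CH3)3CCOO-: (CH3)3CCOOH → 0.274 mol, (CH3)3CCOO- → 0.278 mol.
pKa = −log(9.1 × 10^-6) = 5.041
Henderson–Hasselbalch with mole ratio 0.278/0.274: pH = 5.041 + (+0.006)

pH = 5.05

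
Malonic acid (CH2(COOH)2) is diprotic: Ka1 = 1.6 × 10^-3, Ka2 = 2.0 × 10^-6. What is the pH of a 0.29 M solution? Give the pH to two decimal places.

Ka1 ≫ Ka2, so treat the first dissociation as the only significant source of H+.
Ka1 = x²/(0.29 − x) = 1.6 × 10^-3
Solving the quadratic: x = (−Ka1 + √(Ka1² + 4·Ka1·C₀))/2 = 2.08 × 10^-2 M
pH = −log(2.08 × 10^-2) = 1.68

pH = 1.68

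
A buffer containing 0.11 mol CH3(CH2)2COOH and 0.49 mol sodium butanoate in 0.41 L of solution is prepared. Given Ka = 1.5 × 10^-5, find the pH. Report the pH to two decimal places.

pKa = −log(1.5 × 10^-5) = 4.824
Henderson–Hasselbalch: pH = pKa + log([CH3(CH2)2COO-]/[CH3(CH2)2COOH]) = 4.824 + log(0.49/0.11)
pH = 4.824 + (+0.649) = 5.47

pH = 5.47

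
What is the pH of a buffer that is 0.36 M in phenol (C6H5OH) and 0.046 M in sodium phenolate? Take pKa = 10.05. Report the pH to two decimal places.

pH = 9.16

pH = pKa + log([A⁻]/[HA]) = 10.05 + log(0.046/0.36)
pH = 10.05 + (-0.894) = 9.16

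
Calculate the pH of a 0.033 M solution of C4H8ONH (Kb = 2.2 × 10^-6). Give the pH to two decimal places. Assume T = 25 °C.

C4H8ONH + H2O ⇌ C4H8ONH2+ + OH-
Kb = [OH-]²/(0.033 − [OH-]) = 2.2 × 10^-6
Assume [OH-] ≪ 0.033: [OH-] ≈ √(2.2 × 10^-6 × 0.033) = 2.69 × 10^-4 M
Check: 0.82% ionized — well under 5%, approximation valid.
pOH = −log(2.69 × 10^-4) = 3.57; pH = 14.00 − 3.57 = 10.43

pH = 10.43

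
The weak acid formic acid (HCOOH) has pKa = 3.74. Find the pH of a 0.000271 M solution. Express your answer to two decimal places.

pH = 3.83

HCOOH ⇌ HCOO- + H+
Ka = 10^(−3.74) = 1.82 × 10^-4
From the ICE table, Ka = [H+]²/(0.000271 − [H+]) = 1.82 × 10^-4.
Here C₀/Ka ≈ 1.49, so the small-[H+] approximation fails. Use the quadratic:
[H+] = (−Ka + √(Ka² + 4·Ka·C₀))/2 = 1.49 × 10^-4 M
pH = −log[H+] = −log(1.49 × 10^-4) = 3.83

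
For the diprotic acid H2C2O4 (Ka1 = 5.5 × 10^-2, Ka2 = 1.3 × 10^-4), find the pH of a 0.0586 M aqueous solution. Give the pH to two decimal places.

Since Ka1 ≫ Ka2, the first ionization dominates [H+].
Ka1 = x²/(0.0586 − x) = 5.5 × 10^-2
Solving the quadratic: x = (−Ka1 + √(Ka1² + 4·Ka1·C₀))/2 = 3.56 × 10^-2 M
pH = −log(3.56 × 10^-2) = 1.45

pH = 1.45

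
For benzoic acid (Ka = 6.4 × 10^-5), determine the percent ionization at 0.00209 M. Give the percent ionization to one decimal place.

16.0%

C6H5COOH ⇌ C6H5COO- + H+; let x = [H+] at equilibrium.
Ka = x²/(C₀ − x); solving the quadratic gives x = 3.35 × 10^-4 M.
% ionization = x/C₀ × 100% = 3.35 × 10^-4/0.00209 × 100% = 16.0%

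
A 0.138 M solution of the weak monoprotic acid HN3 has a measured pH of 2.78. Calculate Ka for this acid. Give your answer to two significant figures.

Ka = 2.0 × 10^-5

[H+] = 10^(-2.78) = 1.66 × 10^-3 M
At equilibrium [HA] = 0.138 − 1.66 × 10^-3 = 1.36 × 10^-1 M
Ka = [H+][A-]/[HA] = (1.66 × 10^-3)² / 1.36 × 10^-1 = 2.0 × 10^-5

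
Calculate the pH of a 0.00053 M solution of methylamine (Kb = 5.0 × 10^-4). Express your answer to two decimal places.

pH = 10.51

CH3NH2 + H2O ⇌ CH3NH3+ + OH-
Kb = [OH-]²/(0.00053 − [OH-]) = 5.0 × 10^-4
[OH-] is not negligible relative to C₀; solve [OH-]² + 0.0005·[OH-] − 2.65e-07 = 0.
[OH-] = (−Kb + √(Kb² + 4·Kb·C₀))/2 = 3.22 × 10^-4 M
pOH = 3.49, so pH = 14.00 − pOH = 10.51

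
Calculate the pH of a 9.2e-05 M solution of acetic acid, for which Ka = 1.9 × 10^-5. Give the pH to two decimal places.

CH3COOH ⇌ CH3COO- + H+
From the ICE table, Ka = x²/(9.2e-05 − x) = 1.9 × 10^-5.
x is not negligible relative to C₀; solve x² + 1.9e-05·x − 1.75e-09 = 0.
x = (−Ka + √(Ka² + 4·Ka·C₀))/2 = 3.34 × 10^-5 M
pH = −log(3.34 × 10^-5) = 4.48

pH = 4.48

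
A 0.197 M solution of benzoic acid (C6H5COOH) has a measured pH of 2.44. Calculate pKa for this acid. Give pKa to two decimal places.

[H+] = 10^(-2.44) = 3.63 × 10^-3 M
At equilibrium [HA] = 0.197 − 3.63 × 10^-3 = 1.93 × 10^-1 M
Ka = [H+][A-]/[HA] = (3.63 × 10^-3)² / 1.93 × 10^-1 = 6.83 × 10^-5
pKa = -log(6.83 × 10^-5) = 4.17

pKa = 4.17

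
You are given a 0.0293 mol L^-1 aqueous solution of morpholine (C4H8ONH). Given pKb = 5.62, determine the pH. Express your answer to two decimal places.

pH = 10.42

C4H8ONH + H2O ⇌ C4H8ONH2+ + OH-
Kb = 10^(−5.62) = 2.40 × 10^-6
Kb = [OH-]²/(0.0293 − [OH-]) = 2.40 × 10^-6
Since Kb ≪ C₀, [OH-] ≈ √(Kb·C₀) = 2.65 × 10^-4 M.
Check: 0.91% ionized — well under 5%, approximation valid.
pOH = 3.58, so pH = 14.00 − pOH = 10.42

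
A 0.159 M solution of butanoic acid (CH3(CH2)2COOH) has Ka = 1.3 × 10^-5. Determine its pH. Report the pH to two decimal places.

CH3(CH2)2COOH ⇌ CH3(CH2)2COO- + H+
From the ICE table, Ka = [H+]²/(0.159 − [H+]) = 1.3 × 10^-5.
Neglecting [H+] in the denominator: [H+] = √(1.3 × 10^-5 × 0.159) = 1.44 × 10^-3 M
pH = −log(1.44 × 10^-3) = 2.84

pH = 2.84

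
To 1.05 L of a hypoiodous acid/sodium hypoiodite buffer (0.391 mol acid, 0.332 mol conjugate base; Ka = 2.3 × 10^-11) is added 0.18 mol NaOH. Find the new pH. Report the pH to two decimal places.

OH- converts HOI to OI-: HOI → 0.211 mol, OI- → 0.512 mol.
pKa = −log(2.3 × 10^-11) = 10.638
Henderson–Hasselbalch with mole ratio 0.512/0.211: pH = 10.638 + (+0.385)

pH = 11.02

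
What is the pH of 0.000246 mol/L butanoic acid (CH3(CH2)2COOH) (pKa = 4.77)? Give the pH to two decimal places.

CH3(CH2)2COOH ⇌ CH3(CH2)2COO- + H+
Ka = 10^(−4.77) = 1.70 × 10^-5
Ka = x²/(0.000246 − x) = 1.70 × 10^-5
x is not negligible relative to C₀; solve x² + 1.7e-05·x − 4.18e-09 = 0.
x = [−1.7e-05 + √(1.7e-05² + 1.67e-08)]/2 = 5.67 × 10^-5 M
pH = −log[H+] = −log(5.67 × 10^-5) = 4.25

pH = 4.25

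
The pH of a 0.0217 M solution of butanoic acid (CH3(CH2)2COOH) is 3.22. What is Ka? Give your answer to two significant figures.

Ka = 1.7 × 10^-5

[H+] = 10^(-3.22) = 6.03 × 10^-4 M
At equilibrium [HA] = 0.0217 − 6.03 × 10^-4 = 2.11 × 10^-2 M
Ka = [H+][A-]/[HA] = (6.03 × 10^-4)² / 2.11 × 10^-2 = 1.7 × 10^-5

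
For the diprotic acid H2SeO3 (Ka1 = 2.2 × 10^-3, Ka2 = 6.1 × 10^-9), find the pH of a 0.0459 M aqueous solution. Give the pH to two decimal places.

Since Ka1 ≫ Ka2, the first ionization dominates [H+].
Ka1 = x²/(0.0459 − x) = 2.2 × 10^-3
Solving the quadratic: x = (−Ka1 + √(Ka1² + 4·Ka1·C₀))/2 = 9.01 × 10^-3 M
pH = −log(9.01 × 10^-3) = 2.05

pH = 2.05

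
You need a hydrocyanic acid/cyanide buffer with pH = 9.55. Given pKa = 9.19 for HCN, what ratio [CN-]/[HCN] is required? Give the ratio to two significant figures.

pH = pKa + log(r) ⇒ log(r) = 9.55 − 9.19 = +0.36
r = [CN-]/[HCN] = 10^(+0.36) = 2.29

ratio = 2.3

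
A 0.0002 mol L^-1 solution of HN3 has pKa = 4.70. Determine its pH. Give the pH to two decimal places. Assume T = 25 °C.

pH = 4.27

HN3 ⇌ N3- + H+
Ka = 10^(−4.70) = 2.00 × 10^-5
From the ICE table, Ka = [H+]²/(0.0002 − [H+]) = 2.00 × 10^-5.
The 5% rule fails; solving [H+]² + Ka·[H+] − Ka·C₀ = 0 exactly:
[H+] = [−2e-05 + √(2e-05² + 1.6e-08)]/2 = 5.40 × 10^-5 M
pH = −log[H+] = −log(5.40 × 10^-5) = 4.27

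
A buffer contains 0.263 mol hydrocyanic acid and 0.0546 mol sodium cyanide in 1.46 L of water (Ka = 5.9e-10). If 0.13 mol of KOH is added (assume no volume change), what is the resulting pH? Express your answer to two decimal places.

After neutralization: n(HCN) = 0.133 mol, n(CN-) = 0.185 mol.
pKa = −log(5.9 × 10^-10) = 9.229
pH = pKa + log([A⁻]/[HA]) = 9.229 + log(0.185/0.133) = 9.229 +0.143

pH = 9.37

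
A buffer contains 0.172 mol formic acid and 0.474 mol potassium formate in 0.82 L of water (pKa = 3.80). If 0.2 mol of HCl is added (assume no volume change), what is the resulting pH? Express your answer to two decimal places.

After neutralization: n(HCOOH) = 0.372 mol, n(HCOO-) = 0.274 mol.
pH = pKa + log([A⁻]/[HA]) = 3.80 + log(0.274/0.372) = 3.80 -0.133

pH = 3.67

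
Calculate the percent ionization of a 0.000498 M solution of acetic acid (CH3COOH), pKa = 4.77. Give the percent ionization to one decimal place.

CH3COOH ⇌ CH3COO- + H+; let x = [H+] at equilibrium.
Ka = 10^(−4.77) = 1.70 × 10^-5
Ka = x²/(C₀ − x); solving the quadratic gives x = 8.39 × 10^-5 M.
Fraction ionized = 8.39 × 10^-5 / 0.000498 = 0.1685 → 16.8%

16.8%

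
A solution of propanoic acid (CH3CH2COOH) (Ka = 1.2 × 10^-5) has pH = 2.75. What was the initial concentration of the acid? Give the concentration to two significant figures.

C₀ = 2.7 × 10^-1 M

[H+] = 10^(-2.75) = 1.78 × 10^-3 M = x
Ka = x²/(C₀ − x) ⇒ C₀ = x + x²/Ka
C₀ = 1.78 × 10^-3 + (1.78 × 10^-3)²/(1.2 × 10^-5) = 2.66 × 10^-1 M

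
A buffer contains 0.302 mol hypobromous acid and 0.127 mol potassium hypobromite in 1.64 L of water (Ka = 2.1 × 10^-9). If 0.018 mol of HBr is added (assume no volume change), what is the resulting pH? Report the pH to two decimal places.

pH = 8.21

Added H+ converts OBr- to HOBr: HOBr → 0.32 mol, OBr- → 0.109 mol.
pKa = −log(2.1 × 10^-9) = 8.678
Henderson–Hasselbalch with mole ratio 0.109/0.32: pH = 8.678 + (-0.468)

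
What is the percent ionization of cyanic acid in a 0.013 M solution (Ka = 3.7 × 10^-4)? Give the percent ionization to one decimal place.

HOCN ⇌ OCN- + H+; let x = [H+] at equilibrium.
Ka = x²/(C₀ − x); solving the quadratic gives x = 2.02 × 10^-3 M.
Fraction ionized = 2.02 × 10^-3 / 0.013 = 0.1554 → 15.5%

15.5%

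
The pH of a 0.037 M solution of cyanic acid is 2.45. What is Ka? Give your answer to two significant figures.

Ka = 3.8 × 10^-4

[H+] = 10^(-2.45) = 3.55 × 10^-3 M
At equilibrium [HA] = 0.037 − 3.55 × 10^-3 = 3.35 × 10^-2 M
Ka = [H+][A-]/[HA] = (3.55 × 10^-3)² / 3.35 × 10^-2 = 3.8 × 10^-4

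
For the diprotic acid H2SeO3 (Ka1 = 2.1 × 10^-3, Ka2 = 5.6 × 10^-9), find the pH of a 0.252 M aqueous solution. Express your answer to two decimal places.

Ka1 ≫ Ka2, so treat the first dissociation as the only significant source of H+.
Ka1 = x²/(0.252 − x) = 2.1 × 10^-3
Solving the quadratic: x = (−Ka1 + √(Ka1² + 4·Ka1·C₀))/2 = 2.20 × 10^-2 M
pH = −log(2.20 × 10^-2) = 1.66

pH = 1.66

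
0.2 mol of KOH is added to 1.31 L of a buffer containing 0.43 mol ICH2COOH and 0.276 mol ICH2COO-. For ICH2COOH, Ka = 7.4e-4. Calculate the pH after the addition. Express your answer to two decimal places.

pH = 3.45

After neutralization: n(ICH2COOH) = 0.23 mol, n(ICH2COO-) = 0.476 mol.
pKa = −log(7.4 × 10^-4) = 3.131
pH = pKa + log([A⁻]/[HA]) = 3.131 + log(0.476/0.23) = 3.131 +0.316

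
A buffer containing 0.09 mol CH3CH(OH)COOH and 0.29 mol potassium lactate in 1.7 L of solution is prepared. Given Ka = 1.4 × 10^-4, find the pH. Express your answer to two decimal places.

pH = 4.36

pKa = −log(1.4 × 10^-4) = 3.854
Henderson–Hasselbalch: pH = pKa + log([CH3CH(OH)COO-]/[CH3CH(OH)COOH]) = 3.854 + log(0.29/0.09)
pH = 3.854 + (+0.508) = 4.36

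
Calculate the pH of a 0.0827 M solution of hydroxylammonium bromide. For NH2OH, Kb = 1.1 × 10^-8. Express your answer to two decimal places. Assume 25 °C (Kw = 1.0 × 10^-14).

NH3OH+ is the conjugate acid of the weak base NH2OH.
Ka = Kw/Kb = 1.0×10^-14 / 1.1 × 10^-8 = 9.09 × 10^-7
Let x = [H+] at equilibrium. Ka = x²/(0.0827 − x).
Since Ka ≪ C₀, x ≈ √(Ka·C₀) = 2.74 × 10^-4 M.
pH = −log(2.74 × 10^-4) = 3.56

pH = 3.56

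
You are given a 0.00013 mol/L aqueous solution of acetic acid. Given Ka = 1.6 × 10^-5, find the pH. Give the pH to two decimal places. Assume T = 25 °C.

CH3COOH ⇌ CH3COO- + H+
From the ICE table, Ka = [H+]²/(0.00013 − [H+]) = 1.6 × 10^-5.
[H+] is not negligible relative to C₀; solve [H+]² + 1.6e-05·[H+] − 2.08e-09 = 0.
[H+] = [−1.6e-05 + √(1.6e-05² + 8.32e-09)]/2 = 3.83 × 10^-5 M
pH = −log[H+] = −log(3.83 × 10^-5) = 4.42

pH = 4.42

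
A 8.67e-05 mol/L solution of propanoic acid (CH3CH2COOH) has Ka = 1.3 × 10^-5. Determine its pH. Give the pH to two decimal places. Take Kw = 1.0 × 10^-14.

pH = 4.56

CH3CH2COOH ⇌ CH3CH2COO- + H+
Ka = x²/(8.67e-05 − x) = 1.3 × 10^-5
The 5% rule fails; solving x² + Ka·x − Ka·C₀ = 0 exactly:
x = [−1.3e-05 + √(1.3e-05² + 4.51e-09)]/2 = 2.77 × 10^-5 M
pH = −log(2.77 × 10^-5) = 4.56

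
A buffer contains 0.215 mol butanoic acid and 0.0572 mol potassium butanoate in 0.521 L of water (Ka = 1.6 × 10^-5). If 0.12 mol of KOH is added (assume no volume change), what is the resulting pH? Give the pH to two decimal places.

After neutralization: n(CH3(CH2)2COOH) = 0.095 mol, n(CH3(CH2)2COO-) = 0.177 mol.
pKa = −log(1.6 × 10^-5) = 4.796
pH = pKa + log([A⁻]/[HA]) = 4.796 + log(0.177/0.095) = 4.796 +0.270

pH = 5.07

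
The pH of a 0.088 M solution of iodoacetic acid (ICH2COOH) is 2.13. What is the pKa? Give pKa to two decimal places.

pKa = 3.17

[H+] = 10^(-2.13) = 7.41 × 10^-3 M
At equilibrium [HA] = 0.088 − 7.41 × 10^-3 = 8.06 × 10^-2 M
Ka = [H+][A-]/[HA] = (7.41 × 10^-3)² / 8.06 × 10^-2 = 6.81 × 10^-4
pKa = -log(6.81 × 10^-4) = 3.17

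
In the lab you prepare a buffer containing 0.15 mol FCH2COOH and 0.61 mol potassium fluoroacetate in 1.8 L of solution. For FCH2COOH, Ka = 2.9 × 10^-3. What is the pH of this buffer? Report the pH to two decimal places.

pH = 3.15

pKa = −log(2.9 × 10^-3) = 2.538
Henderson–Hasselbalch: pH = pKa + log([FCH2COO-]/[FCH2COOH]) = 2.538 + log(0.61/0.15)
pH = 2.538 + (+0.609) = 3.15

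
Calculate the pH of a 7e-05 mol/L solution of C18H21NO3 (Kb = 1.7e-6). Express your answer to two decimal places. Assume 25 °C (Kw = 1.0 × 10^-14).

C18H21NO3 + H2O ⇌ C18H22NO3+ + OH-
Kb = x²/(7e-05 − x) = 1.7 × 10^-6
x is not negligible relative to C₀; solve x² + 1.7e-06·x − 1.19e-10 = 0.
x = (−Kb + √(Kb² + 4·Kb·C₀))/2 = 1.01 × 10^-5 M
pOH = −log(1.01 × 10^-5) = 5.00; pH = 14.00 − 5.00 = 9.00

pH = 9.00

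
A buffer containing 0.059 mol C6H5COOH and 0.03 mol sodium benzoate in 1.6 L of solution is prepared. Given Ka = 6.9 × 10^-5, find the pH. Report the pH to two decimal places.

pH = 3.87

pKa = −log(6.9 × 10^-5) = 4.161
Henderson–Hasselbalch: pH = pKa + log([C6H5COO-]/[C6H5COOH]) = 4.161 + log(0.03/0.059)
pH = 4.161 + (-0.294) = 3.87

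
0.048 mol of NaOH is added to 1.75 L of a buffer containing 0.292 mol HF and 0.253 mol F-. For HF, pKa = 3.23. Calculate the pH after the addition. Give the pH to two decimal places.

pH = 3.32

After neutralization: n(HF) = 0.244 mol, n(F-) = 0.301 mol.
Henderson–Hasselbalch with mole ratio 0.301/0.244: pH = 3.23 + (+0.091)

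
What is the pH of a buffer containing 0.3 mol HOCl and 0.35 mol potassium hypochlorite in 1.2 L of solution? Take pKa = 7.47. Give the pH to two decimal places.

pH = 7.54

Henderson–Hasselbalch: pH = pKa + log([OCl-]/[HOCl]) = 7.47 + log(0.35/0.3)
pH = 7.47 + (+0.067) = 7.54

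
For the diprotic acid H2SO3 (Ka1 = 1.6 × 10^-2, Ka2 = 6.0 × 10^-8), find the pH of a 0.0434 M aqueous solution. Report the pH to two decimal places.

pH = 1.71

Ka1 ≫ Ka2, so treat the first dissociation as the only significant source of H+.
Ka1 = x²/(0.0434 − x) = 1.6 × 10^-2
Solving the quadratic: x = (−Ka1 + √(Ka1² + 4·Ka1·C₀))/2 = 1.95 × 10^-2 M
pH = −log(1.95 × 10^-2) = 1.71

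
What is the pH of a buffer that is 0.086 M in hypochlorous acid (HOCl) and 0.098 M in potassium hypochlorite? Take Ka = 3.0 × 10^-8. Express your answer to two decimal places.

pH = 7.58

pKa = −log(3.0 × 10^-8) = 7.523
pH = pKa + log([A⁻]/[HA]) = 7.523 + log(0.098/0.086)
pH = 7.523 + (+0.057) = 7.58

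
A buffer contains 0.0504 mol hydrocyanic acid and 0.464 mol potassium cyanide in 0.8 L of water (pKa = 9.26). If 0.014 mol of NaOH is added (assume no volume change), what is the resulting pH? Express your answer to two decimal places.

After neutralization: n(HCN) = 0.0364 mol, n(CN-) = 0.478 mol.
Henderson–Hasselbalch with mole ratio 0.478/0.0364: pH = 9.26 + (+1.118)

pH = 10.38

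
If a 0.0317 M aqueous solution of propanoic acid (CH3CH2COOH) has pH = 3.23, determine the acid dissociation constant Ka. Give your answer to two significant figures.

Ka = 1.1 × 10^-5

[H+] = 10^(-3.23) = 5.89 × 10^-4 M
At equilibrium [HA] = 0.0317 − 5.89 × 10^-4 = 3.11 × 10^-2 M
Ka = [H+][A-]/[HA] = (5.89 × 10^-4)² / 3.11 × 10^-2 = 1.1 × 10^-5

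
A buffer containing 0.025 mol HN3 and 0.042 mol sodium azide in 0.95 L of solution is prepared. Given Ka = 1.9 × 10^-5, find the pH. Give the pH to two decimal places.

pKa = −log(1.9 × 10^-5) = 4.721
pH = pKa + log([A⁻]/[HA]) = 4.721 + log(0.042/0.025)
pH = 4.721 + (+0.225) = 4.95

pH = 4.95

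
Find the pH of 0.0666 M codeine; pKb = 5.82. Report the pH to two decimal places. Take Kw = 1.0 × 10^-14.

pH = 10.50

C18H21NO3 + H2O ⇌ C18H22NO3+ + OH-
Kb = 10^(−5.82) = 1.51 × 10^-6
Let x = [OH-] at equilibrium. Kb = x²/(0.0666 − x).
Assume x ≪ 0.0666: x ≈ √(1.51 × 10^-6 × 0.0666) = 3.17 × 10^-4 M
pOH = −log(3.17 × 10^-4) = 3.50; pH = 14.00 − 3.50 = 10.50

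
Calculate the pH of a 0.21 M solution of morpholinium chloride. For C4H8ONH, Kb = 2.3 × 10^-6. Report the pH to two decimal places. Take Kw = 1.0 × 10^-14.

pH = 4.52

C4H8ONH2+ is the conjugate acid of the weak base C4H8ONH.
Ka = Kw/Kb = 1.0×10^-14 / 2.3 × 10^-6 = 4.35 × 10^-9
Let x = [H+] at equilibrium. Ka = x²/(0.21 − x).
Assume x ≪ 0.21: x ≈ √(4.35 × 10^-9 × 0.21) = 3.02 × 10^-5 M
Check: 0.014% ionized — well under 5%, approximation valid.
pH = −log[H+] = −log(3.02 × 10^-5) = 4.52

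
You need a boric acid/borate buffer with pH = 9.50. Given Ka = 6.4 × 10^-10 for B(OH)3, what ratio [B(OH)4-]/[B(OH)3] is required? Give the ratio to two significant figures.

pKa = -log(6.4 × 10^-10) = 9.194
pH = pKa + log(r) ⇒ log(r) = 9.50 − 9.194 = +0.306
r = [B(OH)4-]/[B(OH)3] = 10^(+0.306) = 2.02

ratio = 2.0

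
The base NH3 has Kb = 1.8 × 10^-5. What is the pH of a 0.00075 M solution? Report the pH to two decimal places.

pH = 10.03

NH3 + H2O ⇌ NH4+ + OH-
Kb = x²/(0.00075 − x) = 1.8 × 10^-5
x is not negligible relative to C₀; solve x² + 1.8e-05·x − 1.35e-08 = 0.
x = (−Kb + √(Kb² + 4·Kb·C₀))/2 = 1.08 × 10^-4 M
pOH = −log(1.08 × 10^-4) = 3.97; pH = 14.00 − 3.97 = 10.03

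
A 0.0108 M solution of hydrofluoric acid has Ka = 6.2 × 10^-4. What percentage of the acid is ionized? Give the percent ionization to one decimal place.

21.3%

HF ⇌ F- + H+; let x = [H+] at equilibrium.
Solve x² + 0.00062x − 6.7e-06 = 0 → x = 2.30 × 10^-3 M
Fraction ionized = 2.30 × 10^-3 / 0.0108 = 0.2130 → 21.3%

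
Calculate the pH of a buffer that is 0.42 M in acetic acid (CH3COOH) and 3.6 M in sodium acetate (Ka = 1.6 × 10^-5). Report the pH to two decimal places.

pKa = −log(1.6 × 10^-5) = 4.796
Using pH = pKa + log([base]/[acid]) with [base]/[acid] = 3.6/0.42:
pH = 4.796 + (+0.933) = 5.73

pH = 5.73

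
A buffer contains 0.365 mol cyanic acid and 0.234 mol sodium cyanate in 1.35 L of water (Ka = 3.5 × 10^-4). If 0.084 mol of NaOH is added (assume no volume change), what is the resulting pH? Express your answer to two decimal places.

After neutralization: n(HOCN) = 0.281 mol, n(OCN-) = 0.318 mol.
pKa = −log(3.5 × 10^-4) = 3.456
pH = pKa + log(n_OCN-/n_HOCN) = 3.456 + log(0.318/0.281) = 3.456 + (+0.054)

pH = 3.51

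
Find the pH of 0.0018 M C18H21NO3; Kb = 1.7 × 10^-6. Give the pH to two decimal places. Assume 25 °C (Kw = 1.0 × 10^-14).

pH = 9.74

C18H21NO3 + H2O ⇌ C18H22NO3+ + OH-
Kb = [OH-]²/(0.0018 − [OH-]) = 1.7 × 10^-6
Since Kb ≪ C₀, [OH-] ≈ √(Kb·C₀) = 5.53 × 10^-5 M.
([OH-]/C₀ = 3.1% < 5%, so the approximation holds.)
pOH = −log(5.53 × 10^-5) = 4.26; pH = 14.00 − 4.26 = 9.74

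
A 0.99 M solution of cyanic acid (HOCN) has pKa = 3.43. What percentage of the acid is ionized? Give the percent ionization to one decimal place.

HOCN ⇌ OCN- + H+; let x = [H+] at equilibrium.
Ka = 10^(−3.43) = 3.72 × 10^-4
x ≈ √(Ka·C₀) = √(3.72 × 10^-4 × 0.99) = 1.92 × 10^-2 M
Fraction ionized = 1.92 × 10^-2 / 0.99 = 0.0194 → 1.9%

1.9%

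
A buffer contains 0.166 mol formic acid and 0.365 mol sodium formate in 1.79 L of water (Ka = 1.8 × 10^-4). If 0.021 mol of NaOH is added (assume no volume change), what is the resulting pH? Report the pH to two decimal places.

pH = 4.17

After neutralization: n(HCOOH) = 0.145 mol, n(HCOO-) = 0.386 mol.
pKa = −log(1.8 × 10^-4) = 3.745
pH = pKa + log(n_HCOO-/n_HCOOH) = 3.745 + log(0.386/0.145) = 3.745 + (+0.425)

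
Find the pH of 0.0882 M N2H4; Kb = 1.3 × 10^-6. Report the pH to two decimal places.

pH = 10.53

N2H4 + H2O ⇌ N2H5+ + OH-
From the ICE table, Kb = x²/(0.0882 − x) = 1.3 × 10^-6.
Since Kb ≪ C₀, x ≈ √(Kb·C₀) = 3.39 × 10^-4 M.
Check: 0.38% ionized — well under 5%, approximation valid.
pOH = −log(3.39 × 10^-4) = 3.47; pH = 14.00 − 3.47 = 10.53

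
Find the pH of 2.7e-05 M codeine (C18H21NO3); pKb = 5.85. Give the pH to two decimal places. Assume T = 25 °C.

pH = 8.74

C18H21NO3 + H2O ⇌ C18H22NO3+ + OH-
Kb = 10^(−5.85) = 1.41 × 10^-6
Kb = [OH-]²/(2.7e-05 − [OH-]) = 1.41 × 10^-6
Here C₀/Kb ≈ 19.1, so the small-[OH-] approximation fails. Use the quadratic:
[OH-] = (−Kb + √(Kb² + 4·Kb·C₀))/2 = 5.51 × 10^-6 M
pOH = −log(5.51 × 10^-6) = 5.26; pH = 14.00 − 5.26 = 8.74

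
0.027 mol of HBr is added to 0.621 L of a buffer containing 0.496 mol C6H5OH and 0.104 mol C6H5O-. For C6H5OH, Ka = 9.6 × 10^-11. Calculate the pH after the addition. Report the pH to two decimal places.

pH = 9.19

Added H+ converts C6H5O- to C6H5OH: C6H5OH → 0.523 mol, C6H5O- → 0.077 mol.
pKa = −log(9.6 × 10^-11) = 10.018
pH = pKa + log([A⁻]/[HA]) = 10.018 + log(0.077/0.523) = 10.018 -0.832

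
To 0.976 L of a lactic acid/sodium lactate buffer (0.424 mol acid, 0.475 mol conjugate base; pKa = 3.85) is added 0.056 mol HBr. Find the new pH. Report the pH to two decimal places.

pH = 3.79

Added H+ converts CH3CH(OH)COO- to CH3CH(OH)COOH: CH3CH(OH)COOH → 0.48 mol, CH3CH(OH)COO- → 0.419 mol.
Henderson–Hasselbalch with mole ratio 0.419/0.48: pH = 3.85 + (-0.059)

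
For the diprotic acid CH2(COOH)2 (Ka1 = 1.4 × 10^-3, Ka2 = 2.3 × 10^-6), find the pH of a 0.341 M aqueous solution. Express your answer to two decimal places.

pH = 1.67

Ka1 ≫ Ka2, so treat the first dissociation as the only significant source of H+.
Ka1 = x²/(0.341 − x) = 1.4 × 10^-3
Solving the quadratic: x = (−Ka1 + √(Ka1² + 4·Ka1·C₀))/2 = 2.12 × 10^-2 M
pH = −log(2.12 × 10^-2) = 1.67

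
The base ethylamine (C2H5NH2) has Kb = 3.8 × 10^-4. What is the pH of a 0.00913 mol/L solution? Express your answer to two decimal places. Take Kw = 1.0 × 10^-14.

pH = 11.23

C2H5NH2 + H2O ⇌ C2H5NH3+ + OH-
Kb = [OH-]²/(0.00913 − [OH-]) = 3.8 × 10^-4
Here C₀/Kb ≈ 24, so the small-[OH-] approximation fails. Use the quadratic:
[OH-] = (−Kb + √(Kb² + 4·Kb·C₀))/2 = 1.68 × 10^-3 M
pOH = −log(1.68 × 10^-3) = 2.77; pH = 14.00 − 2.77 = 11.23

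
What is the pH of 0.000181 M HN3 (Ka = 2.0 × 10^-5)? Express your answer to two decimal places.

pH = 4.29

HN3 ⇌ N3- + H+
Ka = x²/(0.000181 − x) = 2.0 × 10^-5
The 5% rule fails; solving x² + Ka·x − Ka·C₀ = 0 exactly:
x = (−Ka + √(Ka² + 4·Ka·C₀))/2 = 5.10 × 10^-5 M
pH = −log(5.10 × 10^-5) = 4.29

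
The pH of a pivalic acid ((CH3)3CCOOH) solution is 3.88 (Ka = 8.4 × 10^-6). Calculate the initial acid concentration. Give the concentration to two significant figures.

C₀ = 2.2 × 10^-3 M

[H+] = 10^(-3.88) = 1.32 × 10^-4 M = x
Ka = x²/(C₀ − x) ⇒ C₀ = x + x²/Ka
C₀ = 1.32 × 10^-4 + (1.32 × 10^-4)²/(8.4 × 10^-6) = 2.21 × 10^-3 M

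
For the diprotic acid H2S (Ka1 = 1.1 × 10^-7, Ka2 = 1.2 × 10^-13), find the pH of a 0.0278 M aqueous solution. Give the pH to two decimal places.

Since Ka1 ≫ Ka2, the first ionization dominates [H+].
Ka1 = x²/(0.0278 − x) = 1.1 × 10^-7
x ≈ √(1.1 × 10^-7 × 0.0278) = 5.53 × 10^-5 M
pH = −log(5.53 × 10^-5) = 4.26

pH = 4.26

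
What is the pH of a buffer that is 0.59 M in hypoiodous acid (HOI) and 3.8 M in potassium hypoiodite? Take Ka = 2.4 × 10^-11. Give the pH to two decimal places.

pH = 11.43

pKa = −log(2.4 × 10^-11) = 10.620
Using pH = pKa + log([base]/[acid]) with [base]/[acid] = 3.8/0.59:
pH = 10.620 + (+0.809) = 11.43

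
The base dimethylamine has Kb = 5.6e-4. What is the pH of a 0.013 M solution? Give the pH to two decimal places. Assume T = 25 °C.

pH = 11.39

(CH3)2NH + H2O ⇌ (CH3)2NH2+ + OH-
Kb = x²/(0.013 − x) = 5.6 × 10^-4
x is not negligible relative to C₀; solve x² + 0.00056·x − 7.28e-06 = 0.
x = [−0.00056 + √(0.00056² + 2.91e-05)]/2 = 2.43 × 10^-3 M
pOH = −log(2.43 × 10^-3) = 2.61; pH = 14.00 − 2.61 = 11.39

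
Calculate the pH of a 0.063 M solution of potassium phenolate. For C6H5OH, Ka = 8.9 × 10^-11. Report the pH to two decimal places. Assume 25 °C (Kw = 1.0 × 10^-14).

C6H5O- is the conjugate base of the weak acid C6H5OH.
Kb = Kw/Ka = 1.0×10^-14 / 8.9 × 10^-11 = 1.12 × 10^-4
From the ICE table, Kb = x²/(0.063 − x) = 1.12 × 10^-4.
Assume x ≪ 0.063: x ≈ √(1.12 × 10^-4 × 0.063) = 2.66 × 10^-3 M
Check: 4.2% ionized — well under 5%, approximation valid.
pOH = 2.58, so pH = 14.00 − pOH = 11.42

pH = 11.42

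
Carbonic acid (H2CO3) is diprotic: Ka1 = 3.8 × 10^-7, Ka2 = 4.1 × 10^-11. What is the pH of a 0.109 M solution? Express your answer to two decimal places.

pH = 3.69

Ka1 ≫ Ka2, so treat the first dissociation as the only significant source of H+.
Ka1 = x²/(0.109 − x) = 3.8 × 10^-7
x ≈ √(3.8 × 10^-7 × 0.109) = 2.04 × 10^-4 M
pH = −log(2.04 × 10^-4) = 3.69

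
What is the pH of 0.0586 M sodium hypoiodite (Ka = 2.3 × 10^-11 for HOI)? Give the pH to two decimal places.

OI- is the conjugate base of the weak acid HOI.
Kb = Kw/Ka = 1.0×10^-14 / 2.3 × 10^-11 = 4.35 × 10^-4
From the ICE table, Kb = [OH-]²/(0.0586 − [OH-]) = 4.35 × 10^-4.
[OH-] is not negligible relative to C₀; solve [OH-]² + 0.000435·[OH-] − 2.55e-05 = 0.
[OH-] = (−Kb + √(Kb² + 4·Kb·C₀))/2 = 4.84 × 10^-3 M
pOH = −log(4.84 × 10^-3) = 2.32; pH = 14.00 − 2.32 = 11.68

pH = 11.68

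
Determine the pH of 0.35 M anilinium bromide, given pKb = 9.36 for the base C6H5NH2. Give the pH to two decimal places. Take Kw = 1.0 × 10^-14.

C6H5NH3+ is the conjugate acid of the weak base C6H5NH2.
Kb = 10^(−9.36) = 4.37 × 10^-10
Ka = Kw/Kb = 1.0×10^-14 / 4.37 × 10^-10 = 2.29 × 10^-5
Ka = [H+]²/(0.35 − [H+]) = 2.29 × 10^-5
Neglecting [H+] in the denominator: [H+] = √(2.29 × 10^-5 × 0.35) = 2.83 × 10^-3 M
pH = −log(2.83 × 10^-3) = 2.55

pH = 2.55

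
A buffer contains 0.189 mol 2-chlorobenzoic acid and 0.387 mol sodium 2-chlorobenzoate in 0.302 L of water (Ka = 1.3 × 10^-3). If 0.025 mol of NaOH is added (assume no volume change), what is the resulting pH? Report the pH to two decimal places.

After neutralization: n(ClC6H4COOH) = 0.164 mol, n(ClC6H4COO-) = 0.412 mol.
pKa = −log(1.3 × 10^-3) = 2.886
pH = pKa + log(n_ClC6H4COO-/n_ClC6H4COOH) = 2.886 + log(0.412/0.164) = 2.886 + (+0.400)

pH = 3.29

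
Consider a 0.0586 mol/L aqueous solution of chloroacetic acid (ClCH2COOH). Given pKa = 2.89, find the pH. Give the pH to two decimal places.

ClCH2COOH ⇌ ClCH2COO- + H+
Ka = 10^(−2.89) = 1.29 × 10^-3
From the ICE table, Ka = [H+]²/(0.0586 − [H+]) = 1.29 × 10^-3.
Here C₀/Ka ≈ 45.4, so the small-[H+] approximation fails. Use the quadratic:
[H+] = (−Ka + √(Ka² + 4·Ka·C₀))/2 = 8.07 × 10^-3 M
pH = −log[H+] = −log(8.07 × 10^-3) = 2.09

pH = 2.09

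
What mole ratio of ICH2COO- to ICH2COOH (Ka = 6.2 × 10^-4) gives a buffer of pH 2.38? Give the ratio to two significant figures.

ratio = 0.15

pKa = -log(6.2 × 10^-4) = 3.208
pH = pKa + log(r) ⇒ log(r) = 2.38 − 3.208 = -0.828
r = [ICH2COO-]/[ICH2COOH] = 10^(-0.828) = 0.149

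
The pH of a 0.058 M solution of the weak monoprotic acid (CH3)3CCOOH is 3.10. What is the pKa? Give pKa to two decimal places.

pKa = 4.96

[H+] = 10^(-3.10) = 7.94 × 10^-4 M
At equilibrium [HA] = 0.058 − 7.94 × 10^-4 = 5.72 × 10^-2 M
Ka = [H+][A-]/[HA] = (7.94 × 10^-4)² / 5.72 × 10^-2 = 1.10 × 10^-5
pKa = -log(1.10 × 10^-5) = 4.96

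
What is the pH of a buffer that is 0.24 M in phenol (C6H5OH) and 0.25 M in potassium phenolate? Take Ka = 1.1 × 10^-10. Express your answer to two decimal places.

pH = 9.98

pKa = −log(1.1 × 10^-10) = 9.959
Using pH = pKa + log([base]/[acid]) with [base]/[acid] = 0.25/0.24:
pH = 9.959 + (+0.018) = 9.98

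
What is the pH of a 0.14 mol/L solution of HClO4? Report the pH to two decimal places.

HClO4 is a strong acid and dissociates completely, so [H+] = 0.14 M.
pH = -log(0.14) = 0.85

pH = 0.85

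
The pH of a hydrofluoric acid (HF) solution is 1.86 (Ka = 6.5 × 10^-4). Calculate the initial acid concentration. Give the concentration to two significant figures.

C₀ = 3.1 × 10^-1 M

[H+] = 10^(-1.86) = 1.38 × 10^-2 M = x
Ka = x²/(C₀ − x) ⇒ C₀ = x + x²/Ka
C₀ = 1.38 × 10^-2 + (1.38 × 10^-2)²/(6.5 × 10^-4) = 3.07 × 10^-1 M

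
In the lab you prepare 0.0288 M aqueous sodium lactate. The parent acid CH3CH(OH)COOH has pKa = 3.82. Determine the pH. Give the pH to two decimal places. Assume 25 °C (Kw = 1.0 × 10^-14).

pH = 8.14

CH3CH(OH)COO- is the conjugate base of the weak acid CH3CH(OH)COOH.
Ka = 10^(−3.82) = 1.51 × 10^-4
Kb = Kw/Ka = 1.0×10^-14 / 1.51 × 10^-4 = 6.62 × 10^-11
From the ICE table, Kb = x²/(0.0288 − x) = 6.62 × 10^-11.
Neglecting x in the denominator: x = √(6.62 × 10^-11 × 0.0288) = 1.38 × 10^-6 M
Check: 0.0048% ionized — well under 5%, approximation valid.
pOH = −log(1.38 × 10^-6) = 5.86; pH = 14.00 − 5.86 = 8.14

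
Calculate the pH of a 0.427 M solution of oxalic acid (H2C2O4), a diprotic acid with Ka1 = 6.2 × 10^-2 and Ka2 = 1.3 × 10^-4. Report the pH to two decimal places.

Since Ka1 ≫ Ka2, the first ionization dominates [H+].
Ka1 = x²/(0.427 − x) = 6.2 × 10^-2
Solving the quadratic: x = (−Ka1 + √(Ka1² + 4·Ka1·C₀))/2 = 1.35 × 10^-1 M
pH = −log(1.35 × 10^-1) = 0.87

pH = 0.87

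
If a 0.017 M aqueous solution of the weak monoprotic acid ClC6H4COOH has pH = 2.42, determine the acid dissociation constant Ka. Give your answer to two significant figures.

[H+] = 10^(-2.42) = 3.80 × 10^-3 M
At equilibrium [HA] = 0.017 − 3.80 × 10^-3 = 1.32 × 10^-2 M
Ka = [H+][A-]/[HA] = (3.80 × 10^-3)² / 1.32 × 10^-2 = 1.1 × 10^-3

Ka = 1.1 × 10^-3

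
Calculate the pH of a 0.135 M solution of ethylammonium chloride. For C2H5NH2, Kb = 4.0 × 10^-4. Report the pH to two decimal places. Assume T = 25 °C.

pH = 5.74

C2H5NH3+ is the conjugate acid of the weak base C2H5NH2.
Ka = Kw/Kb = 1.0×10^-14 / 4.0 × 10^-4 = 2.50 × 10^-11
From the ICE table, Ka = [H+]²/(0.135 − [H+]) = 2.50 × 10^-11.
Since Ka ≪ C₀, [H+] ≈ √(Ka·C₀) = 1.84 × 10^-6 M.
Check: 0.0014% ionized — well under 5%, approximation valid.
pH = −log[H+] = −log(1.84 × 10^-6) = 5.74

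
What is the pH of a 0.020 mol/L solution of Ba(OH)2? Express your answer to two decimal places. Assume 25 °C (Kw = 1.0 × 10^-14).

Ba(OH)2 is a strong base (each formula unit releases 2 OH-); [OH-] = 0.04 M.
pOH = -log(0.04) = 1.40
pH = 14.00 - 1.40 = 12.60

pH = 12.60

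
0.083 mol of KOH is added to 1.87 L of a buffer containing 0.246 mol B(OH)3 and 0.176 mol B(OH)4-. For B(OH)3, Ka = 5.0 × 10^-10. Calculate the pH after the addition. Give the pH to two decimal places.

After neutralization: n(B(OH)3) = 0.163 mol, n(B(OH)4-) = 0.259 mol.
pKa = −log(5.0 × 10^-10) = 9.301
pH = pKa + log([A⁻]/[HA]) = 9.301 + log(0.259/0.163) = 9.301 +0.201

pH = 9.50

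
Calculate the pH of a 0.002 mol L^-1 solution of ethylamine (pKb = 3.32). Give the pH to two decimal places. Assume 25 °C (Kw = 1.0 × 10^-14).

C2H5NH2 + H2O ⇌ C2H5NH3+ + OH-
Kb = 10^(−3.32) = 4.79 × 10^-4
Kb = [OH-]²/(0.002 − [OH-]) = 4.79 × 10^-4
Here C₀/Kb ≈ 4.18, so the small-[OH-] approximation fails. Use the quadratic:
[OH-] = [−0.000479 + √(0.000479² + 3.83e-06)]/2 = 7.68 × 10^-4 M
pOH = 3.11, so pH = 14.00 − pOH = 10.89

pH = 10.89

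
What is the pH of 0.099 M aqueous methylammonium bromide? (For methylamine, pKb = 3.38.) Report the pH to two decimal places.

pH = 5.81

CH3NH3+ is the conjugate acid of the weak base CH3NH2.
Kb = 10^(−3.38) = 4.17 × 10^-4
Ka = Kw/Kb = 1.0×10^-14 / 4.17 × 10^-4 = 2.40 × 10^-11
Let x = [H+] at equilibrium. Ka = x²/(0.099 − x).
Since Ka ≪ C₀, x ≈ √(Ka·C₀) = 1.54 × 10^-6 M.
pH = −log(1.54 × 10^-6) = 5.81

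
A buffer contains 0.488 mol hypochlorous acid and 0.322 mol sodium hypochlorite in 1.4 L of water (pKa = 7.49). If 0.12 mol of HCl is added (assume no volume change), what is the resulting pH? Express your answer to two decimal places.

pH = 7.01

Added H+ converts OCl- to HOCl: HOCl → 0.608 mol, OCl- → 0.202 mol.
pH = pKa + log(n_OCl-/n_HOCl) = 7.49 + log(0.202/0.608) = 7.49 + (-0.479)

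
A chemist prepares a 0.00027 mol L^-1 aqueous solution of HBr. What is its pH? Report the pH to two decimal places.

HBr is a strong acid and dissociates completely, so [H+] = 0.00027 M.
pH = -log(0.00027) = 3.57

pH = 3.57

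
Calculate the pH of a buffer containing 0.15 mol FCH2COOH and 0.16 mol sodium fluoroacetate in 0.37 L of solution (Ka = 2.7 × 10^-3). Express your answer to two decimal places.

pH = 2.60

pKa = −log(2.7 × 10^-3) = 2.569
Using pH = pKa + log([base]/[acid]) with [base]/[acid] = 0.16/0.15:
pH = 2.569 + (+0.028) = 2.60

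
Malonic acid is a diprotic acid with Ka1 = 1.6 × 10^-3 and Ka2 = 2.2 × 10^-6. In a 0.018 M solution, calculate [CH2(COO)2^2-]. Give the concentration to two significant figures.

First ionization gives [H+] ≈ [CH2(COOH)COO-] = 4.63 × 10^-3 M.
Second step: Ka2 = [H+][CH2(COO)2^2-]/[CH2(COOH)COO-] ≈ [CH2(COO)2^2-] (since [H+] ≈ [CH2(COOH)COO-]).
So [CH2(COO)2^2-] ≈ Ka2.

2.2 × 10^-6 M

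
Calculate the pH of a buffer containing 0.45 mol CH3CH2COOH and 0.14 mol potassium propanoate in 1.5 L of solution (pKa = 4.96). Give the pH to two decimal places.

Using pH = pKa + log([base]/[acid]) with [base]/[acid] = 0.14/0.45:
pH = 4.96 + (-0.507) = 4.45

pH = 4.45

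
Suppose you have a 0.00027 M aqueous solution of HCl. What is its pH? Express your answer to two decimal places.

HCl is a strong acid and dissociates completely, so [H+] = 0.00027 M.
pH = -log(0.00027) = 3.57

pH = 3.57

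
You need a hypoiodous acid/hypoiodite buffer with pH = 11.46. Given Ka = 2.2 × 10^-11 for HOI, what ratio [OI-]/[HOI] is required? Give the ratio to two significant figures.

pKa = -log(2.2 × 10^-11) = 10.658
pH = pKa + log(r) ⇒ log(r) = 11.46 − 10.658 = +0.802
r = [OI-]/[HOI] = 10^(+0.802) = 6.34

ratio = 6.3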